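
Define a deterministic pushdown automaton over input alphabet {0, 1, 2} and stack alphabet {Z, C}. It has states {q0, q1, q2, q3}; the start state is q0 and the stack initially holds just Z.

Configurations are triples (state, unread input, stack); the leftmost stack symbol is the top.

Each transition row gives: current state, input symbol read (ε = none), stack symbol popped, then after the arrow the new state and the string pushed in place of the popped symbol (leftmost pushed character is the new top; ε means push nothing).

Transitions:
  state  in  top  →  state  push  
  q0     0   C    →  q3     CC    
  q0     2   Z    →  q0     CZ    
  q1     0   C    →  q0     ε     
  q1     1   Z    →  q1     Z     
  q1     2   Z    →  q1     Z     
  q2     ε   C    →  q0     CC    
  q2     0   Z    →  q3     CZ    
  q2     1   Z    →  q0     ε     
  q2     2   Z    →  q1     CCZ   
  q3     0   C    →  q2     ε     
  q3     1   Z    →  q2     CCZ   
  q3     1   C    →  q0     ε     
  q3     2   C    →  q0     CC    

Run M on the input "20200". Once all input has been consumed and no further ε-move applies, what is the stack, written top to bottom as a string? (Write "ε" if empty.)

CCCCZ

(q0, 20200, Z)
  read 2, top Z: go to q0, push CZ → (q0, 0200, CZ)
  read 0, top C: go to q3, push CC → (q3, 200, CCZ)
  read 2, top C: go to q0, push CC → (q0, 00, CCCZ)
  read 0, top C: go to q3, push CC → (q3, 0, CCCCZ)
  read 0, top C: go to q2, push ε → (q2, ε, CCCZ)
  ε-move, top C: go to q0, push CC → (q0, ε, CCCCZ)
All input consumed in state q0 with stack CCCCZ.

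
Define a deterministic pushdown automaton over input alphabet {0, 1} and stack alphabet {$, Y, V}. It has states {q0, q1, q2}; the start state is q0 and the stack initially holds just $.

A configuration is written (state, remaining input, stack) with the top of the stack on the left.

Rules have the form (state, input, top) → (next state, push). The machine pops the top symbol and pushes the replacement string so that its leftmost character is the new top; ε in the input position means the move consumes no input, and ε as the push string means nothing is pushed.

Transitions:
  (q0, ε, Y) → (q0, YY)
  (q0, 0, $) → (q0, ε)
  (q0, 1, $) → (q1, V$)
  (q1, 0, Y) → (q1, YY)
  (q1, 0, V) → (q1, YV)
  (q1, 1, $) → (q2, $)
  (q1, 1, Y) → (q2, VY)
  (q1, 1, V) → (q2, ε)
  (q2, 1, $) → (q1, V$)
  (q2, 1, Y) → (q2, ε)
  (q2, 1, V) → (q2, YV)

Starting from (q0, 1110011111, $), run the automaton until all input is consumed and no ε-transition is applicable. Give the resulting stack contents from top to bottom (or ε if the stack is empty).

VYYV$

(q0, 1110011111, $)
  read 1, top $: go to q1, push V$ → (q1, 110011111, V$)
  read 1, top V: go to q2, push ε → (q2, 10011111, $)
  read 1, top $: go to q1, push V$ → (q1, 0011111, V$)
  read 0, top V: go to q1, push YV → (q1, 011111, YV$)
  read 0, top Y: go to q1, push YY → (q1, 11111, YYV$)
  read 1, top Y: go to q2, push VY → (q2, 1111, VYYV$)
  read 1, top V: go to q2, push YV → (q2, 111, YVYYV$)
  read 1, top Y: go to q2, push ε → (q2, 11, VYYV$)
  read 1, top V: go to q2, push YV → (q2, 1, YVYYV$)
  read 1, top Y: go to q2, push ε → (q2, ε, VYYV$)
All input consumed in state q2 with stack VYYV$.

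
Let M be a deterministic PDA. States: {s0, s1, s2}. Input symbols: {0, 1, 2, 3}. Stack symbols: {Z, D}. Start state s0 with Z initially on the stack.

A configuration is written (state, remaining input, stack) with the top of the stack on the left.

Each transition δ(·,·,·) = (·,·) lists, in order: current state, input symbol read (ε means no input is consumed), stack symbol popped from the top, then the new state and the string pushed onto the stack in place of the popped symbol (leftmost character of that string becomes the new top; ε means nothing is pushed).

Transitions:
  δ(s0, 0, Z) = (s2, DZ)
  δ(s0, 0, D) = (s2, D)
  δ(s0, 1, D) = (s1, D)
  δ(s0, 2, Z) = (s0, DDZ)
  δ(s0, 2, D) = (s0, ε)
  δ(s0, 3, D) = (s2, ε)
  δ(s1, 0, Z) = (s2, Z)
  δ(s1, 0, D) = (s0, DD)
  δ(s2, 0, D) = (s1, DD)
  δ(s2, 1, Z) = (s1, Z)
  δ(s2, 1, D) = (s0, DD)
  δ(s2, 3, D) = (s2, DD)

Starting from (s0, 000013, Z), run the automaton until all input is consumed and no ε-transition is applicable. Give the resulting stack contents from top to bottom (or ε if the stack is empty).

DDDZ

(s0, 000013, Z)
  read 0, top Z: go to s2, push DZ → (s2, 00013, DZ)
  read 0, top D: go to s1, push DD → (s1, 0013, DDZ)
  read 0, top D: go to s0, push DD → (s0, 013, DDDZ)
  read 0, top D: go to s2, push D → (s2, 13, DDDZ)
  read 1, top D: go to s0, push DD → (s0, 3, DDDDZ)
  read 3, top D: go to s2, push ε → (s2, ε, DDDZ)
All input consumed in state s2 with stack DDDZ.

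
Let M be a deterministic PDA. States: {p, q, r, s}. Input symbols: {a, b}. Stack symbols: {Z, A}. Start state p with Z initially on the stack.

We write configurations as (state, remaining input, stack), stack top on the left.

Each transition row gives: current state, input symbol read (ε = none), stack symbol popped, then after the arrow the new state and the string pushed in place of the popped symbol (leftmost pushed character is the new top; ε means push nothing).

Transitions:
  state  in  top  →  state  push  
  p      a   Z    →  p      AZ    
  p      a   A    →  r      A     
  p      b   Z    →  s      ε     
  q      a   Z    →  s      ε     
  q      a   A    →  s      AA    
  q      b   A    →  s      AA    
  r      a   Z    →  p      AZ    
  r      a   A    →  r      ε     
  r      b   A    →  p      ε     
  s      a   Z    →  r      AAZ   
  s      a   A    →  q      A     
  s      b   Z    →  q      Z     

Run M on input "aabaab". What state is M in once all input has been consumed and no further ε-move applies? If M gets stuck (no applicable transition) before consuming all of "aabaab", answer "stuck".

(p, aabaab, Z)
  read a, top Z: go to p, push AZ → (p, abaab, AZ)
  read a, top A: go to r, push A → (r, baab, AZ)
  read b, top A: go to p, push ε → (p, aab, Z)
  read a, top Z: go to p, push AZ → (p, ab, AZ)
  read a, top A: go to r, push A → (r, b, AZ)
  read b, top A: go to p, push ε → (p, ε, Z)
All input consumed; M is in state p.

p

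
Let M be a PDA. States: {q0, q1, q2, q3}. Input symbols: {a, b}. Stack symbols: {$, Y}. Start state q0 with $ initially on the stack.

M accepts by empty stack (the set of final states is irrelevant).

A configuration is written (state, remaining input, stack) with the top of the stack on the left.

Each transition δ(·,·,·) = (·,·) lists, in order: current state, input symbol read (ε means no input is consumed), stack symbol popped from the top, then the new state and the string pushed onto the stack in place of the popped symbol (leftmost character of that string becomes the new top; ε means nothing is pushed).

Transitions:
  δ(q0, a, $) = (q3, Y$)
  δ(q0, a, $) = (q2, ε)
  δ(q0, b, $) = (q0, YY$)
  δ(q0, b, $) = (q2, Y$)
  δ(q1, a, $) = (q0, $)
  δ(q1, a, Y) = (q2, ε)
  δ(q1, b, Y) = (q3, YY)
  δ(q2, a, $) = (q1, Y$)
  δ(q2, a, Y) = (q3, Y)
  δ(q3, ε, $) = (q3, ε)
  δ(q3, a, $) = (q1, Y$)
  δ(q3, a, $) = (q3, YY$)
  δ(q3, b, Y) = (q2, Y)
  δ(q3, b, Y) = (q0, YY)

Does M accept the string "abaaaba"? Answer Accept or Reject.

Reject

No computation consumes all input and empties the stack.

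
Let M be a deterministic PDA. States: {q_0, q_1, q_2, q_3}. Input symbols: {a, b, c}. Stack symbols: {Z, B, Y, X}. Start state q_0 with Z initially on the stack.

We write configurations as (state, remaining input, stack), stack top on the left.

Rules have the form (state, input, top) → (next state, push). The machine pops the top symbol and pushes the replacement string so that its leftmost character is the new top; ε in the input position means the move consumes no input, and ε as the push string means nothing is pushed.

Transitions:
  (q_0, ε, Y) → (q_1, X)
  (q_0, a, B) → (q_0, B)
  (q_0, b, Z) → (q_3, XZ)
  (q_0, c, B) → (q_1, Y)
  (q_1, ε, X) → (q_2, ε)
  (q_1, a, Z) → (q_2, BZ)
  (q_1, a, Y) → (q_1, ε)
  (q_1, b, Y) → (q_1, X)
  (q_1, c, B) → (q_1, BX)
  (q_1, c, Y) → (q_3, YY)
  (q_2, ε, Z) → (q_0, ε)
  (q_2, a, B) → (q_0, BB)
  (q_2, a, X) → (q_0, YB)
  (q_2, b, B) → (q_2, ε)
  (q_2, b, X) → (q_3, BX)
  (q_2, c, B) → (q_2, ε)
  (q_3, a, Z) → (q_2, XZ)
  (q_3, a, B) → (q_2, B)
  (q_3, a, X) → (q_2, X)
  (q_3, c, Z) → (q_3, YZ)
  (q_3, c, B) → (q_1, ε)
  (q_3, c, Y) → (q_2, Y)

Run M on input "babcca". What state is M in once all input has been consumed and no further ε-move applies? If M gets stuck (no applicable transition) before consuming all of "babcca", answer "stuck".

stuck

(q_0, babcca, Z)
  read b, top Z: go to q_3, push XZ → (q_3, abcca, XZ)
  read a, top X: go to q_2, push X → (q_2, bcca, XZ)
  read b, top X: go to q_3, push BX → (q_3, cca, BXZ)
  read c, top B: go to q_1, push ε → (q_1, ca, XZ)
  ε-move, top X: go to q_2, push ε → (q_2, ca, Z)
  ε-move, top Z: go to q_0, push ε → (q_0, ca, ε)
No transition for (q_0, c, top ε); M blocks with input ca remaining.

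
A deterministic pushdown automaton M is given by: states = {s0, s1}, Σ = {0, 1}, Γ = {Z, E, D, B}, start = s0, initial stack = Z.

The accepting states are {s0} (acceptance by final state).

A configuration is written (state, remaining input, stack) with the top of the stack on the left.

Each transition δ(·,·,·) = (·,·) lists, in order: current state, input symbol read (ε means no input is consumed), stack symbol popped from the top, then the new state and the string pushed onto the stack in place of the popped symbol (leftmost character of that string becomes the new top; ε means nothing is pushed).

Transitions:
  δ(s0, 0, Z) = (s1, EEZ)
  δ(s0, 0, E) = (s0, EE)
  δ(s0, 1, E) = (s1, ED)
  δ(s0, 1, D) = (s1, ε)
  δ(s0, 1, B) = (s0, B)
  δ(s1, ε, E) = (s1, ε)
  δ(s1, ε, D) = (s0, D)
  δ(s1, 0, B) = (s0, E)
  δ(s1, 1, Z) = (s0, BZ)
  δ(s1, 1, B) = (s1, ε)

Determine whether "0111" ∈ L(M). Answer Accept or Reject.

(s0, 0111, Z)
  read 0, top Z: go to s1, push EEZ → (s1, 111, EEZ)
  ε-move, top E: go to s1, push ε → (s1, 111, EZ)
  ε-move, top E: go to s1, push ε → (s1, 111, Z)
  read 1, top Z: go to s0, push BZ → (s0, 11, BZ)
  read 1, top B: go to s0, push B → (s0, 1, BZ)
  read 1, top B: go to s0, push B → (s0, ε, BZ)
All input consumed; state s0 ∈ F.

Accept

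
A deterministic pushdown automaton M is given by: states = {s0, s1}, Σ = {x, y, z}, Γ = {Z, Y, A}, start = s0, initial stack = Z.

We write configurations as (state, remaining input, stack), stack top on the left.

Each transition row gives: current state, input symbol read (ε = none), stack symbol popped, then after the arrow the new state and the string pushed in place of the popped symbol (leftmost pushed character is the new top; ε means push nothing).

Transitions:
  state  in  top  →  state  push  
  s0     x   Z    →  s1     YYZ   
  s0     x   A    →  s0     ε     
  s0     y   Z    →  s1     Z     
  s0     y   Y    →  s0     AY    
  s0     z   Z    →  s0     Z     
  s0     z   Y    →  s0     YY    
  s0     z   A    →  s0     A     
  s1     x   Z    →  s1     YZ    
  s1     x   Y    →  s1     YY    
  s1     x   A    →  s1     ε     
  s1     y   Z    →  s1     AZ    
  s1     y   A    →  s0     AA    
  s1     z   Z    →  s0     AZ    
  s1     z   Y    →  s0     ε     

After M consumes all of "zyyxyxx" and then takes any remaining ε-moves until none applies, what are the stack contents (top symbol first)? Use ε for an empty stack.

YZ

(s0, zyyxyxx, Z)
  read z, top Z: go to s0, push Z → (s0, yyxyxx, Z)
  read y, top Z: go to s1, push Z → (s1, yxyxx, Z)
  read y, top Z: go to s1, push AZ → (s1, xyxx, AZ)
  read x, top A: go to s1, push ε → (s1, yxx, Z)
  read y, top Z: go to s1, push AZ → (s1, xx, AZ)
  read x, top A: go to s1, push ε → (s1, x, Z)
  read x, top Z: go to s1, push YZ → (s1, ε, YZ)
All input consumed in state s1 with stack YZ.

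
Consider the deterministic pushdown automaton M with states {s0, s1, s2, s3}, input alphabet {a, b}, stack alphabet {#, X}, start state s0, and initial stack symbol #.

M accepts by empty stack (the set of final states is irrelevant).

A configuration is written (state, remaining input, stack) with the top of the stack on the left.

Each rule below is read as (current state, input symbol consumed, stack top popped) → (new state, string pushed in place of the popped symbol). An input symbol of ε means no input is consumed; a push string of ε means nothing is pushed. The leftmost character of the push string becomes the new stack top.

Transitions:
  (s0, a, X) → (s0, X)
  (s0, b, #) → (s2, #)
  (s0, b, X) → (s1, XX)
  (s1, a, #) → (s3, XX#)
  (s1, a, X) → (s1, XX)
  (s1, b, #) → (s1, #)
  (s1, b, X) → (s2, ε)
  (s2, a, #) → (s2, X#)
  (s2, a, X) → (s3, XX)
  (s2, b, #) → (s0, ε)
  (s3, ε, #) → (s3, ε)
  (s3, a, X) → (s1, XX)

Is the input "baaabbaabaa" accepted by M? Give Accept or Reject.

(s0, baaabbaabaa, #) ⊢ (s2, aaabbaabaa, #) ⊢ (s2, aabbaabaa, X#) ⊢ (s3, abbaabaa, XX#) ⊢ (s1, bbaabaa, XXX#) ⊢ (s2, baabaa, XX#)
No transition applies at (s2, baabaa, XX#); input not fully consumed.

Reject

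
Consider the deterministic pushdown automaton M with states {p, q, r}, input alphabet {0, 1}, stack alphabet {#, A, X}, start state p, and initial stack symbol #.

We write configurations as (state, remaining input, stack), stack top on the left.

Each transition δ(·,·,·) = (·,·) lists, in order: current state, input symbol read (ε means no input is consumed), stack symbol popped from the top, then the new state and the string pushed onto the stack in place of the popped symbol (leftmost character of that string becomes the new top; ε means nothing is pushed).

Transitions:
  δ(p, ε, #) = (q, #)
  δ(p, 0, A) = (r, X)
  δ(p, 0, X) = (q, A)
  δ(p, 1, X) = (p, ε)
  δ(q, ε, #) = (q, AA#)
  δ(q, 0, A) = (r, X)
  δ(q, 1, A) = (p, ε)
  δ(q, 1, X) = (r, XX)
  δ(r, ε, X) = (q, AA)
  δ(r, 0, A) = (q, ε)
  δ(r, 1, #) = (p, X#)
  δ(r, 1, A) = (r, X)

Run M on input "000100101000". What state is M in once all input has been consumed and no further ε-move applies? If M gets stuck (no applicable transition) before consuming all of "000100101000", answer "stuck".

q

(p, 000100101000, #) ⊢ (q, 000100101000, #) ⊢ (q, 000100101000, AA#) ⊢ (r, 00100101000, XA#) ⊢ (q, 00100101000, AAA#) ⊢ (r, 0100101000, XAA#) ⊢ (q, 0100101000, AAAA#) ⊢ (r, 100101000, XAAA#) ⊢ (q, 100101000, AAAAA#) ⊢ (p, 00101000, AAAA#) ⊢ (r, 0101000, XAAA#) ⊢ (q, 0101000, AAAAA#) ⊢ (r, 101000, XAAAA#) ⊢ (q, 101000, AAAAAA#) ⊢ (p, 01000, AAAAA#) ⊢ (r, 1000, XAAAA#) ⊢ (q, 1000, AAAAAA#) ⊢ (p, 000, AAAAA#) ⊢ (r, 00, XAAAA#) ⊢ (q, 00, AAAAAA#) ⊢ (r, 0, XAAAAA#) ⊢ (q, 0, AAAAAAA#) ⊢ (r, ε, XAAAAAA#) ⊢ (q, ε, AAAAAAAA#)
All input consumed; M is in state q.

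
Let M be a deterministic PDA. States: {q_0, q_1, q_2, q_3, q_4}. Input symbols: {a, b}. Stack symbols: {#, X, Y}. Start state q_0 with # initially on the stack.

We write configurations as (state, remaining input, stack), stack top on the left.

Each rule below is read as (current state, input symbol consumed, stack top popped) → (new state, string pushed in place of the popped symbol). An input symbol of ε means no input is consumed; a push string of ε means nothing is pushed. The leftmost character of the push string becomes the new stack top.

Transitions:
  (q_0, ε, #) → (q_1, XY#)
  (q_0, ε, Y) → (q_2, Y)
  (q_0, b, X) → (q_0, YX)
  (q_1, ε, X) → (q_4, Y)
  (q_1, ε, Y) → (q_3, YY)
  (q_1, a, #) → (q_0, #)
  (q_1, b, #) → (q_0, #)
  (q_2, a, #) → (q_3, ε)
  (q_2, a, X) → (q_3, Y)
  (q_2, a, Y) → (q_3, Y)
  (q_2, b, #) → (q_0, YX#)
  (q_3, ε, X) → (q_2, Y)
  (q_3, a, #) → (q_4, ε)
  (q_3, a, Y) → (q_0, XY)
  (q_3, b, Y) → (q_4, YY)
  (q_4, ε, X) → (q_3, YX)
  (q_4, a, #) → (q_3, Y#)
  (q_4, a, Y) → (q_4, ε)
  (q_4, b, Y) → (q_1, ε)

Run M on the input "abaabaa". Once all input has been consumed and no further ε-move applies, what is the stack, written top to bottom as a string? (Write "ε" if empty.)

Y#

(q_0, abaabaa, #)
  ε-move, top #: go to q_1, push XY# → (q_1, abaabaa, XY#)
  ε-move, top X: go to q_4, push Y → (q_4, abaabaa, YY#)
  read a, top Y: go to q_4, push ε → (q_4, baabaa, Y#)
  read b, top Y: go to q_1, push ε → (q_1, aabaa, #)
  read a, top #: go to q_0, push # → (q_0, abaa, #)
  ε-move, top #: go to q_1, push XY# → (q_1, abaa, XY#)
  ε-move, top X: go to q_4, push Y → (q_4, abaa, YY#)
  read a, top Y: go to q_4, push ε → (q_4, baa, Y#)
  read b, top Y: go to q_1, push ε → (q_1, aa, #)
  read a, top #: go to q_0, push # → (q_0, a, #)
  ε-move, top #: go to q_1, push XY# → (q_1, a, XY#)
  ε-move, top X: go to q_4, push Y → (q_4, a, YY#)
  read a, top Y: go to q_4, push ε → (q_4, ε, Y#)
All input consumed in state q_4 with stack Y#.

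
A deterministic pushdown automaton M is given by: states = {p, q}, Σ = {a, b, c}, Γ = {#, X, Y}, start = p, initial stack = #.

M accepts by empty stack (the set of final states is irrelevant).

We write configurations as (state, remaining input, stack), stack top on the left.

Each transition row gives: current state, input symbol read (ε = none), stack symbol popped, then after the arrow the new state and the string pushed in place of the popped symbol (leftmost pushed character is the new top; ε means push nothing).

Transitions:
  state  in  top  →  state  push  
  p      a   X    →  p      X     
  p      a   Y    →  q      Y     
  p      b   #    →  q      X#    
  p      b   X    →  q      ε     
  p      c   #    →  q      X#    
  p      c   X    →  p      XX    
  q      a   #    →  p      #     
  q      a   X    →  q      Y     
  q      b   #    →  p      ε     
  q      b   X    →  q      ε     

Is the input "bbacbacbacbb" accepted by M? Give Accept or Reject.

(p, bbacbacbacbb, #) ⊢ (q, bacbacbacbb, X#) ⊢ (q, acbacbacbb, #) ⊢ (p, cbacbacbb, #) ⊢ (q, bacbacbb, X#) ⊢ (q, acbacbb, #) ⊢ (p, cbacbb, #) ⊢ (q, bacbb, X#) ⊢ (q, acbb, #) ⊢ (p, cbb, #) ⊢ (q, bb, X#) ⊢ (q, b, #) ⊢ (p, ε, ε)
All input consumed and the stack is empty.

Accept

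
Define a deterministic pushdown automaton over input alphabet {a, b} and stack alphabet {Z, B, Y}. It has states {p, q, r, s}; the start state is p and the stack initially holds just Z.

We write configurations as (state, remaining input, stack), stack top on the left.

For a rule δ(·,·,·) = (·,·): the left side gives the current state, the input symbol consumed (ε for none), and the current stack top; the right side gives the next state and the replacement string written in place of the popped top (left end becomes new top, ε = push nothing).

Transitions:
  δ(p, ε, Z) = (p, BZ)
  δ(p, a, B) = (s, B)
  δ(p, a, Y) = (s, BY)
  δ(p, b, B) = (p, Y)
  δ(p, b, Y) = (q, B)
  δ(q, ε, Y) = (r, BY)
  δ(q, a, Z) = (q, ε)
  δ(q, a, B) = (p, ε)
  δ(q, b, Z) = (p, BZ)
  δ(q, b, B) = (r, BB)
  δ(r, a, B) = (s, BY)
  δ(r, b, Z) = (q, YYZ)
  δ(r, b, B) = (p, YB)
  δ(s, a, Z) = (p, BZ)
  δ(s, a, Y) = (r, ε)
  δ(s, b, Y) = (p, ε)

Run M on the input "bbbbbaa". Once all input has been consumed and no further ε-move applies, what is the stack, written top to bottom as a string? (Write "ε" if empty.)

(p, bbbbbaa, Z) ⊢ (p, bbbbbaa, BZ) ⊢ (p, bbbbaa, YZ) ⊢ (q, bbbaa, BZ) ⊢ (r, bbaa, BBZ) ⊢ (p, baa, YBBZ) ⊢ (q, aa, BBBZ) ⊢ (p, a, BBZ) ⊢ (s, ε, BBZ)
All input consumed in state s with stack BBZ.

BBZ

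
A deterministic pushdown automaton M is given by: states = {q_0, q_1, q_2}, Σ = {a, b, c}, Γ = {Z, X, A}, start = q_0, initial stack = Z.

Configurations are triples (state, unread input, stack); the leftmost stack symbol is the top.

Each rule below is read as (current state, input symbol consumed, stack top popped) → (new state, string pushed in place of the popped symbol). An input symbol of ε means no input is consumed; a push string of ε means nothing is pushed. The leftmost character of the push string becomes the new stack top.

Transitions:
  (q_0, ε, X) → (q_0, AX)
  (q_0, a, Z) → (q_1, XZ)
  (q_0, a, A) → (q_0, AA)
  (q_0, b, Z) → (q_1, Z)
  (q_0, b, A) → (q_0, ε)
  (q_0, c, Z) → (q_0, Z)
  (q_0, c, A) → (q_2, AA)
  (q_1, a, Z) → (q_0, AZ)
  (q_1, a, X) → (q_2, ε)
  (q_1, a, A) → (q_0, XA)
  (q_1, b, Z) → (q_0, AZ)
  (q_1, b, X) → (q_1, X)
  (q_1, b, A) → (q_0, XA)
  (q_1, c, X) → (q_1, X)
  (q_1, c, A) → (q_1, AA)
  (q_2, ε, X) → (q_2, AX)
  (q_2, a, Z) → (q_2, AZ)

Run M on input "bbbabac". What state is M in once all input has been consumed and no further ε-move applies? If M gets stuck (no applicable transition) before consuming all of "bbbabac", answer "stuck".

stuck

(q_0, bbbabac, Z)
  read b, top Z: go to q_1, push Z → (q_1, bbabac, Z)
  read b, top Z: go to q_0, push AZ → (q_0, babac, AZ)
  read b, top A: go to q_0, push ε → (q_0, abac, Z)
  read a, top Z: go to q_1, push XZ → (q_1, bac, XZ)
  read b, top X: go to q_1, push X → (q_1, ac, XZ)
  read a, top X: go to q_2, push ε → (q_2, c, Z)
No transition for (q_2, c, top Z); M blocks with input c remaining.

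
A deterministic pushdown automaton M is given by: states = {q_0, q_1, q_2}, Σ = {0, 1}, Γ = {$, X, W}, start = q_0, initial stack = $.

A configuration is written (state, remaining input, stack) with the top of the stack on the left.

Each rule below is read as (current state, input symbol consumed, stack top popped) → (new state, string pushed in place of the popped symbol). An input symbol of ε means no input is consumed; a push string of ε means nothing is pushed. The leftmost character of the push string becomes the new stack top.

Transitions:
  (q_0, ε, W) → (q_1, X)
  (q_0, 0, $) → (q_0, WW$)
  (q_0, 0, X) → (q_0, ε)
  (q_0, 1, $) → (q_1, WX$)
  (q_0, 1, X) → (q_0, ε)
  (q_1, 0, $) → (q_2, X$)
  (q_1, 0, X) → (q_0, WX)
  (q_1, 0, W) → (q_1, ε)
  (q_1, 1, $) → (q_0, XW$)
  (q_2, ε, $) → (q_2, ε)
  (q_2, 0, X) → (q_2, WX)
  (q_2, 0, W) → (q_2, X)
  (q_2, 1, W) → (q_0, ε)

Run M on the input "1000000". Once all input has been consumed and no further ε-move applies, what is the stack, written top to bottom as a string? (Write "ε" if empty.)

XXXXXX$

(q_0, 1000000, $)
  read 1, top $: go to q_1, push WX$ → (q_1, 000000, WX$)
  read 0, top W: go to q_1, push ε → (q_1, 00000, X$)
  read 0, top X: go to q_0, push WX → (q_0, 0000, WX$)
  ε-move, top W: go to q_1, push X → (q_1, 0000, XX$)
  read 0, top X: go to q_0, push WX → (q_0, 000, WXX$)
  ε-move, top W: go to q_1, push X → (q_1, 000, XXX$)
  read 0, top X: go to q_0, push WX → (q_0, 00, WXXX$)
  ε-move, top W: go to q_1, push X → (q_1, 00, XXXX$)
  read 0, top X: go to q_0, push WX → (q_0, 0, WXXXX$)
  ε-move, top W: go to q_1, push X → (q_1, 0, XXXXX$)
  read 0, top X: go to q_0, push WX → (q_0, ε, WXXXXX$)
  ε-move, top W: go to q_1, push X → (q_1, ε, XXXXXX$)
All input consumed in state q_1 with stack XXXXXX$.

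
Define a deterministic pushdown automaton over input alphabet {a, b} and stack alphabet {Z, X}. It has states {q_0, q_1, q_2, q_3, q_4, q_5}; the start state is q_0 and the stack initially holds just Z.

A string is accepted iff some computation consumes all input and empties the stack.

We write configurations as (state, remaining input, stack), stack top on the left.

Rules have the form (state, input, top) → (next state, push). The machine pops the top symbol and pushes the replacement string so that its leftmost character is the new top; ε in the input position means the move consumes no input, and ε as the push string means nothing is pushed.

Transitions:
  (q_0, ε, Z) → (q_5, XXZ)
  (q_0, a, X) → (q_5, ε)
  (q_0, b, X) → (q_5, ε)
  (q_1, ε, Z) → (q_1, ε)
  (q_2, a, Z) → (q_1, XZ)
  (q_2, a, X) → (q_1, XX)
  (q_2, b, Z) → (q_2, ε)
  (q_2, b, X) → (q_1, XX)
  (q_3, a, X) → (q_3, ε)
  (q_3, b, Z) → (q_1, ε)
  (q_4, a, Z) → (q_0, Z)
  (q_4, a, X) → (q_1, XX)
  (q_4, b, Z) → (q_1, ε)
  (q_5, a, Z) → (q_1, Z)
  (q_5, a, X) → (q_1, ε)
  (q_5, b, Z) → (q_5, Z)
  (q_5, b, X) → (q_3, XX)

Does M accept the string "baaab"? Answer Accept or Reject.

Accept

(q_0, baaab, Z) ⊢ (q_5, baaab, XXZ) ⊢ (q_3, aaab, XXXZ) ⊢ (q_3, aab, XXZ) ⊢ (q_3, ab, XZ) ⊢ (q_3, b, Z) ⊢ (q_1, ε, ε)
All input consumed and the stack is empty.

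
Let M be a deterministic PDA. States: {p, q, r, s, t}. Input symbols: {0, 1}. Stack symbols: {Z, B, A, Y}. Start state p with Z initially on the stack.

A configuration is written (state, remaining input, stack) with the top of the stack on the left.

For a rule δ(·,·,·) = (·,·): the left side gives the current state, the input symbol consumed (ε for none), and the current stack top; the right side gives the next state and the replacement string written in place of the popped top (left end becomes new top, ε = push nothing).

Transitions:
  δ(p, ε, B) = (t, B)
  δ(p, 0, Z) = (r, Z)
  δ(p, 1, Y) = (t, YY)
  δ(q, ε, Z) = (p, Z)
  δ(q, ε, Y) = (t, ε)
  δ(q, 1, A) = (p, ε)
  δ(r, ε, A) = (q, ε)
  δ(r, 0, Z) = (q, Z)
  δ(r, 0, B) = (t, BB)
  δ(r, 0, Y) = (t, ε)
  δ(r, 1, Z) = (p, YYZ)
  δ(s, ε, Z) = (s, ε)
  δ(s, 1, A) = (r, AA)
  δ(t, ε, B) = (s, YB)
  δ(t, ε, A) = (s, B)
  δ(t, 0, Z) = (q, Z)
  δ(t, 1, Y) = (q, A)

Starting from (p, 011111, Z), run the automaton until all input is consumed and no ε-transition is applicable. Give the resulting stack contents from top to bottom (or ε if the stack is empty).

(p, 011111, Z)
  read 0, top Z: go to r, push Z → (r, 11111, Z)
  read 1, top Z: go to p, push YYZ → (p, 1111, YYZ)
  read 1, top Y: go to t, push YY → (t, 111, YYYZ)
  read 1, top Y: go to q, push A → (q, 11, AYYZ)
  read 1, top A: go to p, push ε → (p, 1, YYZ)
  read 1, top Y: go to t, push YY → (t, ε, YYYZ)
All input consumed in state t with stack YYYZ.

YYYZ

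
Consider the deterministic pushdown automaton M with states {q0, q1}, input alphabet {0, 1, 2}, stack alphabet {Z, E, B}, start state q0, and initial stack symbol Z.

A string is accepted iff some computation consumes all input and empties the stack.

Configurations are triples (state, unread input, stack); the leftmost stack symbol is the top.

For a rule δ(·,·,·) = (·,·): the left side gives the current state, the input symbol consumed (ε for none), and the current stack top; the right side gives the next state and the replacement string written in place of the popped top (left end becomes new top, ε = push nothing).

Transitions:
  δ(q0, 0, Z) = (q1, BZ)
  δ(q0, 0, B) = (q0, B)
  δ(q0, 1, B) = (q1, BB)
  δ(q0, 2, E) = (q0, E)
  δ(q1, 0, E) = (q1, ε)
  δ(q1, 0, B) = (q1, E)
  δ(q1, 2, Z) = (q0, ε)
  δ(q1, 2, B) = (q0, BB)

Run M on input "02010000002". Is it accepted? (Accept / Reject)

(q0, 02010000002, Z) ⊢ (q1, 2010000002, BZ) ⊢ (q0, 010000002, BBZ) ⊢ (q0, 10000002, BBZ) ⊢ (q1, 0000002, BBBZ) ⊢ (q1, 000002, EBBZ) ⊢ (q1, 00002, BBZ) ⊢ (q1, 0002, EBZ) ⊢ (q1, 002, BZ) ⊢ (q1, 02, EZ) ⊢ (q1, 2, Z) ⊢ (q0, ε, ε)
All input consumed and the stack is empty.

Accept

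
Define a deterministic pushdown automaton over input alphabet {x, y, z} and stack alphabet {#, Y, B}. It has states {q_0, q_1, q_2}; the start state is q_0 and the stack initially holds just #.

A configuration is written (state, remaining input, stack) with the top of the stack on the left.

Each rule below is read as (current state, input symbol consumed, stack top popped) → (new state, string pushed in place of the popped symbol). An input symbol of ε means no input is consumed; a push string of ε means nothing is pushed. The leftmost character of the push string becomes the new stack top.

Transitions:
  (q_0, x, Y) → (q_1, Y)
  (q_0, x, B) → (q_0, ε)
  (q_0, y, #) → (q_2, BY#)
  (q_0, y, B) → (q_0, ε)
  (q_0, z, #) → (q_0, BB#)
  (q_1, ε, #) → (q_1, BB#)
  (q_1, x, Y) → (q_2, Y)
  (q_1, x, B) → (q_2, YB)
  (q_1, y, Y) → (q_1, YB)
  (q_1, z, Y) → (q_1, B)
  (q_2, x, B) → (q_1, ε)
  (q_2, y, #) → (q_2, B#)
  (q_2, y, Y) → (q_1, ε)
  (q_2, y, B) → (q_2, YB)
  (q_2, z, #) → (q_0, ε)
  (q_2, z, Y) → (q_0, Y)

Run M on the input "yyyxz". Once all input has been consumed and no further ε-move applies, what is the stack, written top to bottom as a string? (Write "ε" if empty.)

YBY#

(q_0, yyyxz, #)
  read y, top #: go to q_2, push BY# → (q_2, yyxz, BY#)
  read y, top B: go to q_2, push YB → (q_2, yxz, YBY#)
  read y, top Y: go to q_1, push ε → (q_1, xz, BY#)
  read x, top B: go to q_2, push YB → (q_2, z, YBY#)
  read z, top Y: go to q_0, push Y → (q_0, ε, YBY#)
All input consumed in state q_0 with stack YBY#.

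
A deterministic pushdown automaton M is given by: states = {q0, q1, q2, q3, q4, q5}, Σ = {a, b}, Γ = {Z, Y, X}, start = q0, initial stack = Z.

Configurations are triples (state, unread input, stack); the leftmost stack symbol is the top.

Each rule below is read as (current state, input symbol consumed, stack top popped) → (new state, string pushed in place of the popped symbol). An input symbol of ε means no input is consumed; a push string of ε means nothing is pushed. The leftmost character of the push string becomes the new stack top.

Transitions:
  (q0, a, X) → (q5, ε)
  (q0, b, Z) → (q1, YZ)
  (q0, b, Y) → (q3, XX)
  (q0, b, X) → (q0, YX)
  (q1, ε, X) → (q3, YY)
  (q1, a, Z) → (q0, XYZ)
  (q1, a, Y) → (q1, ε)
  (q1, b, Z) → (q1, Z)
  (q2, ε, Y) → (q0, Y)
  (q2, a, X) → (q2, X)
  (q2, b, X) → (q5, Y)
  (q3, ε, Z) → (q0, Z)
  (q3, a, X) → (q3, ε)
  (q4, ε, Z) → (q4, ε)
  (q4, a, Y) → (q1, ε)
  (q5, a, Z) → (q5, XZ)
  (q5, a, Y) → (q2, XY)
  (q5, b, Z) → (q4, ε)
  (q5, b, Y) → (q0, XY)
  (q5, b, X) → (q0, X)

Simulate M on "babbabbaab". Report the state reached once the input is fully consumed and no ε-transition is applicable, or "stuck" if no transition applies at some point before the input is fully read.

(q0, babbabbaab, Z)
  read b, top Z: go to q1, push YZ → (q1, abbabbaab, YZ)
  read a, top Y: go to q1, push ε → (q1, bbabbaab, Z)
  read b, top Z: go to q1, push Z → (q1, babbaab, Z)
  read b, top Z: go to q1, push Z → (q1, abbaab, Z)
  read a, top Z: go to q0, push XYZ → (q0, bbaab, XYZ)
  read b, top X: go to q0, push YX → (q0, baab, YXYZ)
  read b, top Y: go to q3, push XX → (q3, aab, XXXYZ)
  read a, top X: go to q3, push ε → (q3, ab, XXYZ)
  read a, top X: go to q3, push ε → (q3, b, XYZ)
No transition for (q3, b, top X); M blocks with input b remaining.

stuck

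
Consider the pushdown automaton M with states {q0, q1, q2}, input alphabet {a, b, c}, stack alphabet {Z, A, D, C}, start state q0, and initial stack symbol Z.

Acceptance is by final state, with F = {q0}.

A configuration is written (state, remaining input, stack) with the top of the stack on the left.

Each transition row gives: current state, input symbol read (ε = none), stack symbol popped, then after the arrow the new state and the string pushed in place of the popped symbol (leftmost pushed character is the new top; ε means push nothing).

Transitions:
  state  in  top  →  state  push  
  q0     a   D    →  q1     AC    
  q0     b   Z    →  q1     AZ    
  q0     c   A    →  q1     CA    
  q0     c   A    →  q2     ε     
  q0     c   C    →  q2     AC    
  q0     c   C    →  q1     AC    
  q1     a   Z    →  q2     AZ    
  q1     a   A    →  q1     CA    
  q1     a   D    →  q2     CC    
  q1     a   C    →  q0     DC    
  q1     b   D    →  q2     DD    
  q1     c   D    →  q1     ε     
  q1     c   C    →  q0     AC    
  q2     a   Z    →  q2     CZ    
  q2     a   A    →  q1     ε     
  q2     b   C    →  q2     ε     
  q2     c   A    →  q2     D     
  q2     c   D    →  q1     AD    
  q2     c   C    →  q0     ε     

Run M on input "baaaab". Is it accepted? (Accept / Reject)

Reject

No computation consumes all input and reaches a final state.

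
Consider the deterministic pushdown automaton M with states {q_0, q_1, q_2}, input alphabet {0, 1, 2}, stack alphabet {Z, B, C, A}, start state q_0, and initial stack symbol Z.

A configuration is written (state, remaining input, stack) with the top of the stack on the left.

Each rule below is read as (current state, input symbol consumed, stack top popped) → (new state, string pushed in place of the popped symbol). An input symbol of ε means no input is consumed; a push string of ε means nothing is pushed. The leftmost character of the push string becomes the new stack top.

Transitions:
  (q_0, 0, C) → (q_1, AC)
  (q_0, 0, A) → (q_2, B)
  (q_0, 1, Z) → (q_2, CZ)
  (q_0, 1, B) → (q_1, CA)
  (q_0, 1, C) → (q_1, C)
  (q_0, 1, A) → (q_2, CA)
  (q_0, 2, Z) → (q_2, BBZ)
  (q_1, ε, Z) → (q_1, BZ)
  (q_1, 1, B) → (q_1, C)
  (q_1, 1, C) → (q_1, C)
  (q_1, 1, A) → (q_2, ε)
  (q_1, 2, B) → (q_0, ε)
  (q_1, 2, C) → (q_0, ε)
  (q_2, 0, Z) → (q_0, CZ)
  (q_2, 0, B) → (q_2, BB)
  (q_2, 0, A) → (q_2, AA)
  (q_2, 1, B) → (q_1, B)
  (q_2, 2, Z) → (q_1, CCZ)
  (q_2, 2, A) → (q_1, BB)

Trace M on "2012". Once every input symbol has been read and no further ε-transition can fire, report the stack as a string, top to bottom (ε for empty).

(q_0, 2012, Z)
  read 2, top Z: go to q_2, push BBZ → (q_2, 012, BBZ)
  read 0, top B: go to q_2, push BB → (q_2, 12, BBBZ)
  read 1, top B: go to q_1, push B → (q_1, 2, BBBZ)
  read 2, top B: go to q_0, push ε → (q_0, ε, BBZ)
All input consumed in state q_0 with stack BBZ.

BBZ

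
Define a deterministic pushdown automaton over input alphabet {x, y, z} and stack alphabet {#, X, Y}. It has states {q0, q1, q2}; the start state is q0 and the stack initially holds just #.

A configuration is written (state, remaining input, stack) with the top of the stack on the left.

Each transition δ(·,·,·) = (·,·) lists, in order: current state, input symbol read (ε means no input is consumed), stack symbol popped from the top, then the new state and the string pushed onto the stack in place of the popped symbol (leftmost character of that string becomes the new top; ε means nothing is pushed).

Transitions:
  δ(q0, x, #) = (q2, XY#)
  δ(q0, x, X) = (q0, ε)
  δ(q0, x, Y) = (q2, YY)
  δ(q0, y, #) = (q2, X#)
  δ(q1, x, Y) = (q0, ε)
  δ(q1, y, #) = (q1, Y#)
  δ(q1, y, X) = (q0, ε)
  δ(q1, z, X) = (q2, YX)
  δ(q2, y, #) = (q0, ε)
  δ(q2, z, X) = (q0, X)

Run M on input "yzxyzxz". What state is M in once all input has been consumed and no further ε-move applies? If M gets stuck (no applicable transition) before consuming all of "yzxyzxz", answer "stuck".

(q0, yzxyzxz, #)
  read y, top #: go to q2, push X# → (q2, zxyzxz, X#)
  read z, top X: go to q0, push X → (q0, xyzxz, X#)
  read x, top X: go to q0, push ε → (q0, yzxz, #)
  read y, top #: go to q2, push X# → (q2, zxz, X#)
  read z, top X: go to q0, push X → (q0, xz, X#)
  read x, top X: go to q0, push ε → (q0, z, #)
No transition for (q0, z, top #); M blocks with input z remaining.

stuck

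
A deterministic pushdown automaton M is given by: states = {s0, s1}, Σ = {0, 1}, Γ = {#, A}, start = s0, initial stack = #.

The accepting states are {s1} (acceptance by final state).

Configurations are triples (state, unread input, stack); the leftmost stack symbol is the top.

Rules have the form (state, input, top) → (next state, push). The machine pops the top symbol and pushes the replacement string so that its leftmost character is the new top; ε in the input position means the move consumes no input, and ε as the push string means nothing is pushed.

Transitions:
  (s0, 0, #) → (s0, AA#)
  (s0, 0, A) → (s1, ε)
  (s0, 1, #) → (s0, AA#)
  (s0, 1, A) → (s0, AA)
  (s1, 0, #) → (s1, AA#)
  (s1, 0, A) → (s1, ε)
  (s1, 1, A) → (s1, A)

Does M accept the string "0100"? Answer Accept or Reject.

(s0, 0100, #) ⊢ (s0, 100, AA#) ⊢ (s0, 00, AAA#) ⊢ (s1, 0, AA#) ⊢ (s1, ε, A#)
All input consumed; state s1 ∈ F.

Accept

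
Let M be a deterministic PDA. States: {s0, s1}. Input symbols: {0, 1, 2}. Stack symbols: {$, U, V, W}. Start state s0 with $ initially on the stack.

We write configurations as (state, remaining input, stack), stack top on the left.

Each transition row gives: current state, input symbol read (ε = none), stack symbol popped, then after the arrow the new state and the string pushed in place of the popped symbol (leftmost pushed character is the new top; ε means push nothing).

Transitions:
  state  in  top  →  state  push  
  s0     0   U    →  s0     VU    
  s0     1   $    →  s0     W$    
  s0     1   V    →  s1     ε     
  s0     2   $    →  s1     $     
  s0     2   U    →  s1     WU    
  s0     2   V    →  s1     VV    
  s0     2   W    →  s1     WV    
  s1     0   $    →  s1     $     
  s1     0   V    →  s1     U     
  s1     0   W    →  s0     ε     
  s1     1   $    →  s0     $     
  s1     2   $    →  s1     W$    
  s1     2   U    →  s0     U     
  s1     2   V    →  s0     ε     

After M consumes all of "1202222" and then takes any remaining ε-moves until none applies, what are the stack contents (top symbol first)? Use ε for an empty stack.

(s0, 1202222, $) ⊢ (s0, 202222, W$) ⊢ (s1, 02222, WV$) ⊢ (s0, 2222, V$) ⊢ (s1, 222, VV$) ⊢ (s0, 22, V$) ⊢ (s1, 2, VV$) ⊢ (s0, ε, V$)
All input consumed in state s0 with stack V$.

V$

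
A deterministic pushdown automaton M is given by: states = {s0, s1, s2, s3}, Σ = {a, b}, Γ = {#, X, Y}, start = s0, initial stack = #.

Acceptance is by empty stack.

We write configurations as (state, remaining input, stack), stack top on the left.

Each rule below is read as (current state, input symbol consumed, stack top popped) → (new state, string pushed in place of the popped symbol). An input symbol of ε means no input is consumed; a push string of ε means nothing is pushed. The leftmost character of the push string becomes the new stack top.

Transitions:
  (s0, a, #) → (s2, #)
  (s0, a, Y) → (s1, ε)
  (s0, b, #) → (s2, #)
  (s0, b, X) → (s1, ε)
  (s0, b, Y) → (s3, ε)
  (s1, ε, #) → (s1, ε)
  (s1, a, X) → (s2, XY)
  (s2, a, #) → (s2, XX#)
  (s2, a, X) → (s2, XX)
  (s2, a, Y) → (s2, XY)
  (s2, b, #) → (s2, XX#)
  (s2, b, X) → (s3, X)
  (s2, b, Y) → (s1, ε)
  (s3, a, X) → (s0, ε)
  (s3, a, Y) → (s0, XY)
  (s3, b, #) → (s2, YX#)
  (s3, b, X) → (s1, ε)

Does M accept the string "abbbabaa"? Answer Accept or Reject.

Accept

(s0, abbbabaa, #) ⊢ (s2, bbbabaa, #) ⊢ (s2, bbabaa, XX#) ⊢ (s3, babaa, XX#) ⊢ (s1, abaa, X#) ⊢ (s2, baa, XY#) ⊢ (s3, aa, XY#) ⊢ (s0, a, Y#) ⊢ (s1, ε, #) ⊢ (s1, ε, ε)
All input consumed and the stack is empty.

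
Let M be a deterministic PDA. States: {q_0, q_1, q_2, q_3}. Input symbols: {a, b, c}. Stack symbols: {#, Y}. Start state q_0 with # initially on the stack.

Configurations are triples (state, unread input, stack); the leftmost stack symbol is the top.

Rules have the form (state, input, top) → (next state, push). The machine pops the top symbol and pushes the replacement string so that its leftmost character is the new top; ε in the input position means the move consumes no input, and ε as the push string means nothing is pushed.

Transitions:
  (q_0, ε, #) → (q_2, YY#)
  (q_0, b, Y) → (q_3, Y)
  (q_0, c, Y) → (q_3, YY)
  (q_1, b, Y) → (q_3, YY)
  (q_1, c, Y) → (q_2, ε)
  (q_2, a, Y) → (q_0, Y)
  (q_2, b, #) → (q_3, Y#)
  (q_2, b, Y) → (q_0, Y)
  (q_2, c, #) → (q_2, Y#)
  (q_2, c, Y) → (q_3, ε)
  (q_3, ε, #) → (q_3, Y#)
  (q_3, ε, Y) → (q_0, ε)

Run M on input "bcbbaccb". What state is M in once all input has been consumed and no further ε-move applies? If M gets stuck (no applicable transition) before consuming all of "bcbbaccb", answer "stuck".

q_0

(q_0, bcbbaccb, #)
  ε-move, top #: go to q_2, push YY# → (q_2, bcbbaccb, YY#)
  read b, top Y: go to q_0, push Y → (q_0, cbbaccb, YY#)
  read c, top Y: go to q_3, push YY → (q_3, bbaccb, YYY#)
  ε-move, top Y: go to q_0, push ε → (q_0, bbaccb, YY#)
  read b, top Y: go to q_3, push Y → (q_3, baccb, YY#)
  ε-move, top Y: go to q_0, push ε → (q_0, baccb, Y#)
  read b, top Y: go to q_3, push Y → (q_3, accb, Y#)
  ε-move, top Y: go to q_0, push ε → (q_0, accb, #)
  ε-move, top #: go to q_2, push YY# → (q_2, accb, YY#)
  read a, top Y: go to q_0, push Y → (q_0, ccb, YY#)
  read c, top Y: go to q_3, push YY → (q_3, cb, YYY#)
  ε-move, top Y: go to q_0, push ε → (q_0, cb, YY#)
  read c, top Y: go to q_3, push YY → (q_3, b, YYY#)
  ε-move, top Y: go to q_0, push ε → (q_0, b, YY#)
  read b, top Y: go to q_3, push Y → (q_3, ε, YY#)
  ε-move, top Y: go to q_0, push ε → (q_0, ε, Y#)
All input consumed; M is in state q_0.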